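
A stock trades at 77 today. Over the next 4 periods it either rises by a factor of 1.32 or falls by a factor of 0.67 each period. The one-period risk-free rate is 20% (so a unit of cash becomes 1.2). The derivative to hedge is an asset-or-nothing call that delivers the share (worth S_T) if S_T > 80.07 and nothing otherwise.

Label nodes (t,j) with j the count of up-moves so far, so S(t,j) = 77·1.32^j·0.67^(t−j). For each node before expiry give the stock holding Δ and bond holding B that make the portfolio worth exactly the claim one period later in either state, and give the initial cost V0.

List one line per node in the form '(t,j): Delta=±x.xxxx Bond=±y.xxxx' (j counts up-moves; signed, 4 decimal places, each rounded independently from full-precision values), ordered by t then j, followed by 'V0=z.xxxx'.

Under the risk-neutral measure, an up-move has probability p* = (R−d)/(u−d) = 0.8154 and values discount at R = 1.2.
At expiry t=4: V(4,0)=0.0000, V(4,1)=0.0000, V(4,2)=0.0000, V(4,3)=118.6553, V(4,4)=233.7687
(3,0): S=23.1588. Δ = (V_up−V_dn)/(S_up−S_dn) = (0.0000−0.0000)/(30.5696−15.5164) = 0.0000. V = [p*·0.0000 + (1−p*)·0.0000]/1.2 = 0.0000. B = V − Δ·S = 0.0000.
(3,1): S=45.6262. Δ = (V_up−V_dn)/(S_up−S_dn) = (0.0000−0.0000)/(60.2266−30.5696) = 0.0000. V = [p*·0.0000 + (1−p*)·0.0000]/1.2 = 0.0000. B = V − Δ·S = 0.0000.
(3,2): S=89.8904. Δ = (V_up−V_dn)/(S_up−S_dn) = (118.6553−0.0000)/(118.6553−60.2266) = 2.0308. V = [p*·118.6553 + (1−p*)·0.0000]/1.2 = 80.6248. B = V − Δ·S = -101.9219.
(3,3): S=177.0975. Δ = (V_up−V_dn)/(S_up−S_dn) = (233.7687−118.6553)/(233.7687−118.6553) = 1.0000. V = [p*·233.7687 + (1−p*)·118.6553]/1.2 = 177.0975. B = V − Δ·S = 0.0000.
(2,0): S=34.5653. Δ = (V_up−V_dn)/(S_up−S_dn) = (0.0000−0.0000)/(45.6262−23.1588) = 0.0000. V = [p*·0.0000 + (1−p*)·0.0000]/1.2 = 0.0000. B = V − Δ·S = 0.0000.
(2,1): S=68.0988. Δ = (V_up−V_dn)/(S_up−S_dn) = (80.6248−0.0000)/(89.8904−45.6262) = 1.8214. V = [p*·80.6248 + (1−p*)·0.0000]/1.2 = 54.7835. B = V − Δ·S = -69.2546.
(2,2): S=134.1648. Δ = (V_up−V_dn)/(S_up−S_dn) = (177.0975−80.6248)/(177.0975−89.8904) = 1.1062. V = [p*·177.0975 + (1−p*)·80.6248]/1.2 = 132.7393. B = V − Δ·S = -15.6803.
(1,0): S=51.5900. Δ = (V_up−V_dn)/(S_up−S_dn) = (54.7835−0.0000)/(68.0988−34.5653) = 1.6337. V = [p*·54.7835 + (1−p*)·0.0000]/1.2 = 37.2247. B = V − Δ·S = -47.0576.
(1,1): S=101.6400. Δ = (V_up−V_dn)/(S_up−S_dn) = (132.7393−54.7835)/(134.1648−68.0988) = 1.1800. V = [p*·132.7393 + (1−p*)·54.7835]/1.2 = 98.6229. B = V − Δ·S = -21.3091.
(0,0): S=77.0000. Δ = (V_up−V_dn)/(S_up−S_dn) = (98.6229−37.2247)/(101.6400−51.5900) = 1.2267. V = [p*·98.6229 + (1−p*)·37.2247]/1.2 = 72.7399. B = V − Δ·S = -21.7189.
The time-0 hedge costs 72.7399, which is the no-arbitrage price.

(0,0): Delta=1.2267 Bond=-21.7189
(1,0): Delta=1.6337 Bond=-47.0576
(1,1): Delta=1.1800 Bond=-21.3091
(2,0): Delta=0.0000 Bond=0.0000
(2,1): Delta=1.8214 Bond=-69.2546
(2,2): Delta=1.1062 Bond=-15.6803
(3,0): Delta=0.0000 Bond=0.0000
(3,1): Delta=0.0000 Bond=0.0000
(3,2): Delta=2.0308 Bond=-101.9219
(3,3): Delta=1.0000 Bond=0.0000
V0=72.7399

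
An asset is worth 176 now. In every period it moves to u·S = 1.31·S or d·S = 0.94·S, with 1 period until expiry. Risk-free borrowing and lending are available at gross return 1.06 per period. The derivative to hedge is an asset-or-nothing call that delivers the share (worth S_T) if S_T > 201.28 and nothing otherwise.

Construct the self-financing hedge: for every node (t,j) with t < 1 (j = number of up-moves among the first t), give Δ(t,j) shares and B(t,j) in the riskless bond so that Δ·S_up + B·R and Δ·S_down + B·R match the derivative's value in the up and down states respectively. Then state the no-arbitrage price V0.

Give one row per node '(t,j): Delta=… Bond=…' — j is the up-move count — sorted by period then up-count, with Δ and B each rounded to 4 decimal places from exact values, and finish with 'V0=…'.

Under the risk-neutral measure, an up-move has probability p* = (R−d)/(u−d) = 0.3243 and values discount at R = 1.06.
Payoff layer (t=1): V(1,0)=0.0000, V(1,1)=230.5600
  t=0,j=0: stock 176.0000 → up 230.5600 (V=230.5600), down 165.4400 (V=0.0000). Price 70.5436; hedge Δ=3.5405, bond B=-552.5915.
Root portfolio cost Δ·176+B reproduces V0=70.5436.

(0,0): Delta=3.5405 Bond=-552.5915
V0=70.5436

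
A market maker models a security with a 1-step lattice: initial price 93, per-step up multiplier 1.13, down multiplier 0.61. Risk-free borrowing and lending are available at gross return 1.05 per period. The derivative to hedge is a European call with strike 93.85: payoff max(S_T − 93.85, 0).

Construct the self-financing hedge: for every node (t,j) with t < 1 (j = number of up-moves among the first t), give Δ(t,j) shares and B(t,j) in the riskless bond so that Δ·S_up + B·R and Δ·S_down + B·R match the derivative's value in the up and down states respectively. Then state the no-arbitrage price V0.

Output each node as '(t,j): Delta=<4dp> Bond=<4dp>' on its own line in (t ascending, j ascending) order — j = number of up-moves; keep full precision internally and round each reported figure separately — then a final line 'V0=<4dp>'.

(0,0): Delta=0.2324 Bond=-12.5575
V0=9.0579

The replicating-portfolio and risk-neutral prices coincide; use p* = (1.05−0.61)/(1.13−0.61) = 0.8462 for the latter.
Terminal values V(1,·): V(1,0)=0.0000, V(1,1)=11.2400
(0,0): S=93.0000. Δ = (V_up−V_dn)/(S_up−S_dn) = (11.2400−0.0000)/(105.0900−56.7300) = 0.2324. V = [p*·11.2400 + (1−p*)·0.0000]/1.05 = 9.0579. B = V − Δ·S = -12.5575.
Self-financing check: at every node Δ·S+B equals the discounted successor values.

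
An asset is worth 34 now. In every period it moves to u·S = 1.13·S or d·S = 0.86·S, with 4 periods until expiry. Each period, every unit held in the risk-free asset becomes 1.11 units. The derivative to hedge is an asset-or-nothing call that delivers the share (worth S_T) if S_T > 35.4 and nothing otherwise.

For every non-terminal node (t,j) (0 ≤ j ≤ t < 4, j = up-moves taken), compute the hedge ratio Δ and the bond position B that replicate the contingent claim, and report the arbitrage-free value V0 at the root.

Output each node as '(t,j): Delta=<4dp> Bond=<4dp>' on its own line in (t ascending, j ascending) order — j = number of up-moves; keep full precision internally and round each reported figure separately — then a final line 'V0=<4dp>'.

No-arbitrage ⇒ martingale measure with p* = (R−d)/(u−d) = 0.9259.
Payoff layer (t=4): V(4,0)=0.0000, V(4,1)=0.0000, V(4,2)=0.0000, V(4,3)=42.1903, V(4,4)=55.4361
Node (3,0) S=21.6259: V=(p*·0.0000+(1−p*)·0.0000)/1.11=0.0000; Δ=(0.0000−0.0000)/(24.4373−18.5983)=0.0000; B=V−Δ·S=0.0000
Node (3,1) S=28.4154: V=(p*·0.0000+(1−p*)·0.0000)/1.11=0.0000; Δ=(0.0000−0.0000)/(32.1094−24.4373)=0.0000; B=V−Δ·S=0.0000
Node (3,2) S=37.3366: V=(p*·42.1903+(1−p*)·0.0000)/1.11=35.1938; Δ=(42.1903−0.0000)/(42.1903−32.1094)=4.1852; B=V−Δ·S=-121.0666
Node (3,3) S=49.0585: V=(p*·55.4361+(1−p*)·42.1903)/1.11=49.0585; Δ=(55.4361−42.1903)/(55.4361−42.1903)=1.0000; B=V−Δ·S=0.0000
Node (2,0) S=25.1464: V=(p*·0.0000+(1−p*)·0.0000)/1.11=0.0000; Δ=(0.0000−0.0000)/(28.4154−21.6259)=0.0000; B=V−Δ·S=0.0000
Node (2,1) S=33.0412: V=(p*·35.1938+(1−p*)·0.0000)/1.11=29.3575; Δ=(35.1938−0.0000)/(37.3366−28.4154)=3.9450; B=V−Δ·S=-100.9898
Node (2,2) S=43.4146: V=(p*·49.0585+(1−p*)·35.1938)/1.11=43.2716; Δ=(49.0585−35.1938)/(49.0585−37.3366)=1.1828; B=V−Δ·S=-8.0792
Node (1,0) S=29.2400: V=(p*·29.3575+(1−p*)·0.0000)/1.11=24.4891; Δ=(29.3575−0.0000)/(33.0412−25.1464)=3.7186; B=V−Δ·S=-84.2424
Node (1,1) S=38.4200: V=(p*·43.2716+(1−p*)·29.3575)/1.11=38.0549; Δ=(43.2716−29.3575)/(43.4146−33.0412)=1.3413; B=V−Δ·S=-13.4788
Node (0,0) S=34.0000: V=(p*·38.0549+(1−p*)·24.4891)/1.11=33.3784; Δ=(38.0549−24.4891)/(38.4200−29.2400)=1.4778; B=V−Δ·S=-16.8654
The time-0 hedge costs 33.3784, which is the no-arbitrage price.

(0,0): Delta=1.4778 Bond=-16.8654
(1,0): Delta=3.7186 Bond=-84.2424
(1,1): Delta=1.3413 Bond=-13.4788
(2,0): Delta=0.0000 Bond=0.0000
(2,1): Delta=3.9450 Bond=-100.9898
(2,2): Delta=1.1828 Bond=-8.0792
(3,0): Delta=0.0000 Bond=0.0000
(3,1): Delta=0.0000 Bond=0.0000
(3,2): Delta=4.1852 Bond=-121.0666
(3,3): Delta=1.0000 Bond=0.0000
V0=33.3784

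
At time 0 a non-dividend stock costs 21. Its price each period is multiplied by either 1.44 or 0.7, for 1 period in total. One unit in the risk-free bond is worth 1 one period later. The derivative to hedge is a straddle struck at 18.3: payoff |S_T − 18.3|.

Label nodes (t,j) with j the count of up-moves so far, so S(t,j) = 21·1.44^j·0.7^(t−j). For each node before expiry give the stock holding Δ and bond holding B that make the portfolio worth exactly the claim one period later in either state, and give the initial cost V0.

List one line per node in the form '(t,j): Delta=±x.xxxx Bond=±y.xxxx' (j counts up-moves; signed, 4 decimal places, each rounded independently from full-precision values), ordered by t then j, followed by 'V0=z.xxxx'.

(0,0): Delta=0.5367 Bond=-4.2892
V0=6.9811

Risk-neutral probability p* = (R−d)/(u−d) = (1−0.7)/(1.44−0.7) = 0.4054.
Terminal payoffs: V(1,0)=3.6000, V(1,1)=11.9400
  t=0,j=0: stock 21.0000 → up 30.2400 (V=11.9400), down 14.7000 (V=3.6000). Price 6.9811; hedge Δ=0.5367, bond B=-4.2892.
Check: Δ(0,0)·S0 + B(0,0) = 6.9811 = V0.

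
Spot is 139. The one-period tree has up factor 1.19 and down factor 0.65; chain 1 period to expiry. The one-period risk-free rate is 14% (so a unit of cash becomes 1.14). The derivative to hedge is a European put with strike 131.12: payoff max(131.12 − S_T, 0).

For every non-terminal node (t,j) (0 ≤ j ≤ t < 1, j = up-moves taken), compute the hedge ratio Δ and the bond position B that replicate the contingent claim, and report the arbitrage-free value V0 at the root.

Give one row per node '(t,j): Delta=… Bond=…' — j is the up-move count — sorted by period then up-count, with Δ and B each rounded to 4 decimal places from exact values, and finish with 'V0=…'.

No-arbitrage ⇒ martingale measure with p* = (R−d)/(u−d) = 0.9074.
Terminal values V(1,·): V(1,0)=40.7700, V(1,1)=0.0000
Node (0,0) S=139.0000: V=(p*·0.0000+(1−p*)·40.7700)/1.14=3.3114; Δ=(0.0000−40.7700)/(165.4100−90.3500)=-0.5432; B=V−Δ·S=78.8114
Self-financing check: at every node Δ·S+B equals the discounted successor values.

(0,0): Delta=-0.5432 Bond=78.8114
V0=3.3114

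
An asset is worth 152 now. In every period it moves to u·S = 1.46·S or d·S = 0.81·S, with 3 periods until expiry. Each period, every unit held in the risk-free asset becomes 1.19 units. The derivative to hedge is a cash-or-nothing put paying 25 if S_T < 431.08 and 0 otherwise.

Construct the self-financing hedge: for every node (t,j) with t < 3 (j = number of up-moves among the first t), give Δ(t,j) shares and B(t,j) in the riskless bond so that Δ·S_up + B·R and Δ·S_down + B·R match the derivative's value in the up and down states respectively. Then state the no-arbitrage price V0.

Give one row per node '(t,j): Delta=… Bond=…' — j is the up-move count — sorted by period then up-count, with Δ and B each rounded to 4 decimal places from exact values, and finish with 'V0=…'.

No-arbitrage ⇒ martingale measure with p* = (R−d)/(u−d) = 0.5846.
Terminal values V(3,·): V(3,0)=25.0000, V(3,1)=25.0000, V(3,2)=25.0000, V(3,3)=0.0000
Node (2,0) S=99.7272: V=(p*·25.0000+(1−p*)·25.0000)/1.19=21.0084; Δ=(25.0000−25.0000)/(145.6017−80.7790)=0.0000; B=V−Δ·S=21.0084
Node (2,1) S=179.7552: V=(p*·25.0000+(1−p*)·25.0000)/1.19=21.0084; Δ=(25.0000−25.0000)/(262.4426−145.6017)=0.0000; B=V−Δ·S=21.0084
Node (2,2) S=324.0032: V=(p*·0.0000+(1−p*)·25.0000)/1.19=8.7266; Δ=(0.0000−25.0000)/(473.0447−262.4426)=-0.1187; B=V−Δ·S=47.1881
Node (1,0) S=123.1200: V=(p*·21.0084+(1−p*)·21.0084)/1.19=17.6541; Δ=(21.0084−21.0084)/(179.7552−99.7272)=0.0000; B=V−Δ·S=17.6541
Node (1,1) S=221.9200: V=(p*·8.7266+(1−p*)·21.0084)/1.19=11.6204; Δ=(8.7266−21.0084)/(324.0032−179.7552)=-0.0851; B=V−Δ·S=30.5155
Node (0,0) S=152.0000: V=(p*·11.6204+(1−p*)·17.6541)/1.19=11.8712; Δ=(11.6204−17.6541)/(221.9200−123.1200)=-0.0611; B=V−Δ·S=21.1539
Each (Δ,B) replicates both successor values, so the strategy is self-financing and V0 is arbitrage-free.

(0,0): Delta=-0.0611 Bond=21.1539
(1,0): Delta=0.0000 Bond=17.6541
(1,1): Delta=-0.0851 Bond=30.5155
(2,0): Delta=0.0000 Bond=21.0084
(2,1): Delta=0.0000 Bond=21.0084
(2,2): Delta=-0.1187 Bond=47.1881
V0=11.8712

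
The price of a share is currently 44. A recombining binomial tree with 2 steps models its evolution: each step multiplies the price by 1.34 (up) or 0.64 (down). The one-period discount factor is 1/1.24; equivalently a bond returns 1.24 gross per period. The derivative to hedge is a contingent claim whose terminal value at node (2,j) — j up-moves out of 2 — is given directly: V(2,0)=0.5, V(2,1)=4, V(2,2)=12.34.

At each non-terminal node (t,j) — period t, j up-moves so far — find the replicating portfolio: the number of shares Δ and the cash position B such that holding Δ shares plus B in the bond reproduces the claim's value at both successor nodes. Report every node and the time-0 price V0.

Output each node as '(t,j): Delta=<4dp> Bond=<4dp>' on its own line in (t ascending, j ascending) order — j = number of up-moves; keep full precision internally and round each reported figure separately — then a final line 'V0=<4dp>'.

No-arbitrage ⇒ martingale measure with p* = (R−d)/(u−d) = 0.8571.
Payoff layer (t=2): V(2,0)=0.5000, V(2,1)=4.0000, V(2,2)=12.3400
  t=1,j=0: stock 28.1600 → up 37.7344 (V=4.0000), down 18.0224 (V=0.5000). Price 2.8226; hedge Δ=0.1776, bond B=-2.1774.
  t=1,j=1: stock 58.9600 → up 79.0064 (V=12.3400), down 37.7344 (V=4.0000). Price 8.9908; hedge Δ=0.2021, bond B=-2.9235.
  t=0,j=0: stock 44.0000 → up 58.9600 (V=8.9908), down 28.1600 (V=2.8226). Price 6.5400; hedge Δ=0.2003, bond B=-2.2717.
The time-0 hedge costs 6.5400, which is the no-arbitrage price.

(0,0): Delta=0.2003 Bond=-2.2717
(1,0): Delta=0.1776 Bond=-2.1774
(1,1): Delta=0.2021 Bond=-2.9235
V0=6.5400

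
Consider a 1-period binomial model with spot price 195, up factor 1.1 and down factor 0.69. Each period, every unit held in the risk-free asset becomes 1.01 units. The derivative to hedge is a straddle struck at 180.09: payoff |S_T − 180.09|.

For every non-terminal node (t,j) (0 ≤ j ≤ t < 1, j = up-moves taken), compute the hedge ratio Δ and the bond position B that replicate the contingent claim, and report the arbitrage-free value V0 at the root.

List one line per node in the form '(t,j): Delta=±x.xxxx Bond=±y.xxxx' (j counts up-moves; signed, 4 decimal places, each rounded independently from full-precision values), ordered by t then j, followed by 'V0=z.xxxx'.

(0,0): Delta=-0.1392 Bond=63.6346
V0=36.4883

No-arbitrage ⇒ martingale measure with p* = (R−d)/(u−d) = 0.7805.
Terminal payoffs: V(1,0)=45.5400, V(1,1)=34.4100
(0,0): S=195.0000. Δ = (V_up−V_dn)/(S_up−S_dn) = (34.4100−45.5400)/(214.5000−134.5500) = -0.1392. V = [p*·34.4100 + (1−p*)·45.5400]/1.01 = 36.4883. B = V − Δ·S = 63.6346.
Root portfolio cost Δ·195+B reproduces V0=36.4883.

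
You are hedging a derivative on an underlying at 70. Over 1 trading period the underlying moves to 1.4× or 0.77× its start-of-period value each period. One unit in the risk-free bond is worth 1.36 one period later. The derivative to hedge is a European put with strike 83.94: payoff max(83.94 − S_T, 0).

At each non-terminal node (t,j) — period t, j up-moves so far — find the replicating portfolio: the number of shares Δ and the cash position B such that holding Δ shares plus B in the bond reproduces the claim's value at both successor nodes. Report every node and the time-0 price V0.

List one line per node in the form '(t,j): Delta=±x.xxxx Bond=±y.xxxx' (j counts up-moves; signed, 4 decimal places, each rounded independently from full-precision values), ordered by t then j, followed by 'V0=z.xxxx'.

Since d<R<u, set p* = (R−d)/(u−d) = 0.9365; price each node as the discounted p*-expectation of its children.
Terminal payoffs: V(1,0)=30.0400, V(1,1)=0.0000
Node (0,0) S=70.0000: V=(p*·0.0000+(1−p*)·30.0400)/1.36=1.4024; Δ=(0.0000−30.0400)/(98.0000−53.9000)=-0.6812; B=V−Δ·S=49.0850
Root portfolio cost Δ·70+B reproduces V0=1.4024.

(0,0): Delta=-0.6812 Bond=49.0850
V0=1.4024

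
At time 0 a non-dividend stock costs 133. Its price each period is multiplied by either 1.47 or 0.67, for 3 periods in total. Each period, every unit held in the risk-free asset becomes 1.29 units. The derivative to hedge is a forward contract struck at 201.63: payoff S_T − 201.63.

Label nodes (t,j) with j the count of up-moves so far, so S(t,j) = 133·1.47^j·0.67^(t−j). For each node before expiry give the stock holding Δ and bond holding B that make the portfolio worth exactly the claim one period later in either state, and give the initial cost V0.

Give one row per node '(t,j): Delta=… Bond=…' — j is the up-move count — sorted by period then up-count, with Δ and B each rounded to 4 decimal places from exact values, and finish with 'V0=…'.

(0,0): Delta=1.0000 Bond=-93.9260
(1,0): Delta=1.0000 Bond=-121.1646
(1,1): Delta=1.0000 Bond=-121.1646
(2,0): Delta=1.0000 Bond=-156.3023
(2,1): Delta=1.0000 Bond=-156.3023
(2,2): Delta=1.0000 Bond=-156.3023
V0=39.0740

No-arbitrage ⇒ martingale measure with p* = (R−d)/(u−d) = 0.7750.
At expiry t=3: V(3,0)=-161.6285, V(3,1)=-113.8656, V(3,2)=-9.0722, V(3,3)=220.8476
  t=2,j=0: stock 59.7037 → up 87.7644 (V=-113.8656), down 40.0015 (V=-161.6285). Price -96.5986; hedge Δ=1.0000, bond B=-156.3023.
  t=2,j=1: stock 130.9917 → up 192.5578 (V=-9.0722), down 87.7644 (V=-113.8656). Price -25.3106; hedge Δ=1.0000, bond B=-156.3023.
  t=2,j=2: stock 287.3997 → up 422.4776 (V=220.8476), down 192.5578 (V=-9.0722). Price 131.0974; hedge Δ=1.0000, bond B=-156.3023.
  t=1,j=0: stock 89.1100 → up 130.9917 (V=-25.3106), down 59.7037 (V=-96.5986). Price -32.0546; hedge Δ=1.0000, bond B=-121.1646.
  t=1,j=1: stock 195.5100 → up 287.3997 (V=131.0974), down 130.9917 (V=-25.3106). Price 74.3454; hedge Δ=1.0000, bond B=-121.1646.
  t=0,j=0: stock 133.0000 → up 195.5100 (V=74.3454), down 89.1100 (V=-32.0546). Price 39.0740; hedge Δ=1.0000, bond B=-93.9260.
Root portfolio cost Δ·133+B reproduces V0=39.0740.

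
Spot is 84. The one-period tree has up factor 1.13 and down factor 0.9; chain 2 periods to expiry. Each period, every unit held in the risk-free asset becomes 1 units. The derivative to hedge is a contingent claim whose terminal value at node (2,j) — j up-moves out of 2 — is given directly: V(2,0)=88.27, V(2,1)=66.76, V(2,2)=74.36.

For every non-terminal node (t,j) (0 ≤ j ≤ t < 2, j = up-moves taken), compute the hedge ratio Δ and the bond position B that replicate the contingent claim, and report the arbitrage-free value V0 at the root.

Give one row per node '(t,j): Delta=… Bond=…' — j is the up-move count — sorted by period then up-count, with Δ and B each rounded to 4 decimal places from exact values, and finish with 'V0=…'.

(0,0): Delta=-0.4583 Bond=113.5619
(1,0): Delta=-1.2371 Bond=172.4396
(1,1): Delta=0.3481 Bond=37.0209
V0=75.0685

Risk-neutral probability p* = (R−d)/(u−d) = (1−0.9)/(1.13−0.9) = 0.4348.
Terminal values V(2,·): V(2,0)=88.2700, V(2,1)=66.7600, V(2,2)=74.3600
(1,0): S=75.6000. Δ = (V_up−V_dn)/(S_up−S_dn) = (66.7600−88.2700)/(85.4280−68.0400) = -1.2371. V = [p*·66.7600 + (1−p*)·88.2700]/1 = 78.9178. B = V − Δ·S = 172.4396.
(1,1): S=94.9200. Δ = (V_up−V_dn)/(S_up−S_dn) = (74.3600−66.7600)/(107.2596−85.4280) = 0.3481. V = [p*·74.3600 + (1−p*)·66.7600]/1 = 70.0643. B = V − Δ·S = 37.0209.
(0,0): S=84.0000. Δ = (V_up−V_dn)/(S_up−S_dn) = (70.0643−78.9178)/(94.9200−75.6000) = -0.4583. V = [p*·70.0643 + (1−p*)·78.9178]/1 = 75.0685. B = V − Δ·S = 113.5619.
Root portfolio cost Δ·84+B reproduces V0=75.0685.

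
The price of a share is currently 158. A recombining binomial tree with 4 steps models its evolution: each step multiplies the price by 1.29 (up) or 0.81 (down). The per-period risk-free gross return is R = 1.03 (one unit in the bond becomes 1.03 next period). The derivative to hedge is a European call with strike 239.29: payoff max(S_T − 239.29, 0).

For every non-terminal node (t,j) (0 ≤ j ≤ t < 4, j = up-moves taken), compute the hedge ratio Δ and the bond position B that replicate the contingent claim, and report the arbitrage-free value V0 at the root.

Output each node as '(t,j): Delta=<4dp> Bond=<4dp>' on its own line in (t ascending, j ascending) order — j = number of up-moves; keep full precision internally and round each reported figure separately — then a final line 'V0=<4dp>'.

(0,0): Delta=0.3351 Bond=-38.6104
(1,0): Delta=0.1142 Bond=-11.4982
(1,1): Delta=0.4991 Bond=-73.1794
(2,0): Delta=0.0000 Bond=0.0000
(2,1): Delta=0.1990 Bond=-25.8395
(2,2): Delta=0.7217 Bond=-133.9164
(3,0): Delta=0.0000 Bond=0.0000
(3,1): Delta=0.0000 Bond=0.0000
(3,2): Delta=0.3467 Bond=-58.0684
(3,3): Delta=1.0000 Bond=-232.3204
V0=14.3423

No-arbitrage ⇒ martingale measure with p* = (R−d)/(u−d) = 0.4583.
Payoff layer (t=4): V(4,0)=0.0000, V(4,1)=0.0000, V(4,2)=0.0000, V(4,3)=35.4433, V(4,4)=198.2482
  t=3,j=0: stock 83.9677 → up 108.3183 (V=0.0000), down 68.0138 (V=0.0000). Price 0.0000; hedge Δ=0.0000, bond B=0.0000.
  t=3,j=1: stock 133.7263 → up 172.5069 (V=0.0000), down 108.3183 (V=0.0000). Price 0.0000; hedge Δ=0.0000, bond B=0.0000.
  t=3,j=2: stock 212.9715 → up 274.7333 (V=35.4433), down 172.5069 (V=0.0000). Price 15.7717; hedge Δ=0.3467, bond B=-58.0684.
  t=3,j=3: stock 339.1769 → up 437.5382 (V=198.2482), down 274.7333 (V=35.4433). Price 106.8565; hedge Δ=1.0000, bond B=-232.3204.
  t=2,j=0: stock 103.6638 → up 133.7263 (V=0.0000), down 83.9677 (V=0.0000). Price 0.0000; hedge Δ=0.0000, bond B=0.0000.
  t=2,j=1: stock 165.0942 → up 212.9715 (V=15.7717), down 133.7263 (V=0.0000). Price 7.0181; hedge Δ=0.1990, bond B=-25.8395.
  t=2,j=2: stock 262.9278 → up 339.1769 (V=106.8565), down 212.9715 (V=15.7717). Price 55.8436; hedge Δ=0.7217, bond B=-133.9164.
  t=1,j=0: stock 127.9800 → up 165.0942 (V=7.0181), down 103.6638 (V=0.0000). Price 3.1230; hedge Δ=0.1142, bond B=-11.4982.
  t=1,j=1: stock 203.8200 → up 262.9278 (V=55.8436), down 165.0942 (V=7.0181). Price 28.5403; hedge Δ=0.4991, bond B=-73.1794.
  t=0,j=0: stock 158.0000 → up 203.8200 (V=28.5403), down 127.9800 (V=3.1230). Price 14.3423; hedge Δ=0.3351, bond B=-38.6104.
Self-financing check: at every node Δ·S+B equals the discounted successor values.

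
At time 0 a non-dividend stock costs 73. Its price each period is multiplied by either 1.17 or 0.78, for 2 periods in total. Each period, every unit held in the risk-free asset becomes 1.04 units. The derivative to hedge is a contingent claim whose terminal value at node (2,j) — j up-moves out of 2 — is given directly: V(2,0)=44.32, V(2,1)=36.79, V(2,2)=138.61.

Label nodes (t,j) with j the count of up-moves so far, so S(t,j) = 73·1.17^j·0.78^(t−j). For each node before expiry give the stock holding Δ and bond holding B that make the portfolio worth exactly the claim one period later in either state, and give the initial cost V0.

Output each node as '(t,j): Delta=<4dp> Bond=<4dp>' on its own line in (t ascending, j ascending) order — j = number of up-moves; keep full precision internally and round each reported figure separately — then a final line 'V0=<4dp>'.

Under the risk-neutral measure, an up-move has probability p* = (R−d)/(u−d) = 0.6667 and values discount at R = 1.04.
At expiry t=2: V(2,0)=44.3200, V(2,1)=36.7900, V(2,2)=138.6100
  t=1,j=0: stock 56.9400 → up 66.6198 (V=36.7900), down 44.4132 (V=44.3200). Price 37.7885; hedge Δ=-0.3391, bond B=57.0962.
  t=1,j=1: stock 85.4100 → up 99.9297 (V=138.6100), down 66.6198 (V=36.7900). Price 100.6442; hedge Δ=3.0567, bond B=-160.4327.
  t=0,j=0: stock 73.0000 → up 85.4100 (V=100.6442), down 56.9400 (V=37.7885). Price 76.6272; hedge Δ=2.2078, bond B=-84.5414.
Each (Δ,B) replicates both successor values, so the strategy is self-financing and V0 is arbitrage-free.

(0,0): Delta=2.2078 Bond=-84.5414
(1,0): Delta=-0.3391 Bond=57.0962
(1,1): Delta=3.0567 Bond=-160.4327
V0=76.6272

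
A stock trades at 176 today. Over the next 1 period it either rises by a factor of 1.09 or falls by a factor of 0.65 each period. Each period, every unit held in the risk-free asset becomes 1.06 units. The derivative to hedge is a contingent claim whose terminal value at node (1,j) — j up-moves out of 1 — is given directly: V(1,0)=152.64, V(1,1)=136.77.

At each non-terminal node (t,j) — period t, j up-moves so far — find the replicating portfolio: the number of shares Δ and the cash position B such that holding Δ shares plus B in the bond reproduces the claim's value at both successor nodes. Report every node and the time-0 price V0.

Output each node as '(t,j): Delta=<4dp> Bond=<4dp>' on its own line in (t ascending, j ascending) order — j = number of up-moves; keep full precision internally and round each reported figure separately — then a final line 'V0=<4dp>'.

The replicating-portfolio and risk-neutral prices coincide; use p* = (1.06−0.65)/(1.09−0.65) = 0.9318 for the latter.
Terminal payoffs: V(1,0)=152.6400, V(1,1)=136.7700
(0,0): S=176.0000. Δ = (V_up−V_dn)/(S_up−S_dn) = (136.7700−152.6400)/(191.8400−114.4000) = -0.2049. V = [p*·136.7700 + (1−p*)·152.6400]/1.06 = 130.0491. B = V − Δ·S = 166.1173.
Self-financing check: at every node Δ·S+B equals the discounted successor values.

(0,0): Delta=-0.2049 Bond=166.1173
V0=130.0491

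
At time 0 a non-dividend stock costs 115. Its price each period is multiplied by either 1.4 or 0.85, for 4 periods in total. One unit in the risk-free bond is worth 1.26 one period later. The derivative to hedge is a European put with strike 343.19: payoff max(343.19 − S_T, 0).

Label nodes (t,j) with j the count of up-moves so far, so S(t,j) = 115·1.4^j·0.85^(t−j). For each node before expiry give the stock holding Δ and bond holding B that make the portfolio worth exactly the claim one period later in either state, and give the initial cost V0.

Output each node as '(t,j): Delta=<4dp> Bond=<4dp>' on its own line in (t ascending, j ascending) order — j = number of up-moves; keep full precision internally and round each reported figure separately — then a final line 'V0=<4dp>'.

No-arbitrage ⇒ martingale measure with p* = (R−d)/(u−d) = 0.7455.
Terminal values V(4,·): V(4,0)=283.1593, V(4,1)=244.3159, V(4,2)=180.3385, V(4,3)=74.9640, V(4,4)=0.0000
Node (3,0) S=70.6244: V=(p*·244.3159+(1−p*)·283.1593)/1.26=201.7486; Δ=(244.3159−283.1593)/(98.8741−60.0307)=-1.0000; B=V−Δ·S=272.3730
Node (3,1) S=116.3225: V=(p*·180.3385+(1−p*)·244.3159)/1.26=156.0505; Δ=(180.3385−244.3159)/(162.8515−98.8741)=-1.0000; B=V−Δ·S=272.3730
Node (3,2) S=191.5900: V=(p*·74.9640+(1−p*)·180.3385)/1.26=80.7830; Δ=(74.9640−180.3385)/(268.2260−162.8515)=-1.0000; B=V−Δ·S=272.3730
Node (3,3) S=315.5600: V=(p*·0.0000+(1−p*)·74.9640)/1.26=15.1442; Δ=(0.0000−74.9640)/(441.7840−268.2260)=-0.4319; B=V−Δ·S=151.4424
Node (2,0) S=83.0875: V=(p*·156.0505+(1−p*)·201.7486)/1.26=133.0816; Δ=(156.0505−201.7486)/(116.3225−70.6244)=-1.0000; B=V−Δ·S=216.1691
Node (2,1) S=136.8500: V=(p*·80.7830+(1−p*)·156.0505)/1.26=79.3191; Δ=(80.7830−156.0505)/(191.5900−116.3225)=-1.0000; B=V−Δ·S=216.1691
Node (2,2) S=225.4000: V=(p*·15.1442+(1−p*)·80.7830)/1.26=25.2796; Δ=(15.1442−80.7830)/(315.5600−191.5900)=-0.5295; B=V−Δ·S=144.6228
Node (1,0) S=97.7500: V=(p*·79.3191+(1−p*)·133.0816)/1.26=73.8127; Δ=(79.3191−133.0816)/(136.8500−83.0875)=-1.0000; B=V−Δ·S=171.5627
Node (1,1) S=161.0000: V=(p*·25.2796+(1−p*)·79.3191)/1.26=30.9802; Δ=(25.2796−79.3191)/(225.4000−136.8500)=-0.6103; B=V−Δ·S=129.2338
Node (0,0) S=115.0000: V=(p*·30.9802+(1−p*)·73.8127)/1.26=33.2405; Δ=(30.9802−73.8127)/(161.0000−97.7500)=-0.6772; B=V−Δ·S=111.1178
Check: Δ(0,0)·S0 + B(0,0) = 33.2405 = V0.

(0,0): Delta=-0.6772 Bond=111.1178
(1,0): Delta=-1.0000 Bond=171.5627
(1,1): Delta=-0.6103 Bond=129.2338
(2,0): Delta=-1.0000 Bond=216.1691
(2,1): Delta=-1.0000 Bond=216.1691
(2,2): Delta=-0.5295 Bond=144.6228
(3,0): Delta=-1.0000 Bond=272.3730
(3,1): Delta=-1.0000 Bond=272.3730
(3,2): Delta=-1.0000 Bond=272.3730
(3,3): Delta=-0.4319 Bond=151.4424
V0=33.2405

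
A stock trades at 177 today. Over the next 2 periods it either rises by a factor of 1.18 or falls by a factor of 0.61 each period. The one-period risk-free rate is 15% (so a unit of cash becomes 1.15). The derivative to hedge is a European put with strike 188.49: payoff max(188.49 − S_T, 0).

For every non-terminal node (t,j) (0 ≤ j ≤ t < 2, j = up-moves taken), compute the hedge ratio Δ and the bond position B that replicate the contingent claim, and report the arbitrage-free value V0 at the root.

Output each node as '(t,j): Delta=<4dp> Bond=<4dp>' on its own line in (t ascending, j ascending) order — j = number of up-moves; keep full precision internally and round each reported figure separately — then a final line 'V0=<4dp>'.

No-arbitrage ⇒ martingale measure with p* = (R−d)/(u−d) = 0.9474.
At expiry t=2: V(2,0)=122.6283, V(2,1)=61.0854, V(2,2)=0.0000
(1,0): S=107.9700. Δ = (V_up−V_dn)/(S_up−S_dn) = (61.0854−122.6283)/(127.4046−65.8617) = -1.0000. V = [p*·61.0854 + (1−p*)·122.6283]/1.15 = 55.9343. B = V − Δ·S = 163.9043.
(1,1): S=208.8600. Δ = (V_up−V_dn)/(S_up−S_dn) = (0.0000−61.0854)/(246.4548−127.4046) = -0.5131. V = [p*·0.0000 + (1−p*)·61.0854]/1.15 = 2.7957. B = V − Δ·S = 109.9630.
(0,0): S=177.0000. Δ = (V_up−V_dn)/(S_up−S_dn) = (2.7957−55.9343)/(208.8600−107.9700) = -0.5267. V = [p*·2.7957 + (1−p*)·55.9343]/1.15 = 4.8630. B = V − Δ·S = 98.0887.
The time-0 hedge costs 4.8630, which is the no-arbitrage price.

(0,0): Delta=-0.5267 Bond=98.0887
(1,0): Delta=-1.0000 Bond=163.9043
(1,1): Delta=-0.5131 Bond=109.9630
V0=4.8630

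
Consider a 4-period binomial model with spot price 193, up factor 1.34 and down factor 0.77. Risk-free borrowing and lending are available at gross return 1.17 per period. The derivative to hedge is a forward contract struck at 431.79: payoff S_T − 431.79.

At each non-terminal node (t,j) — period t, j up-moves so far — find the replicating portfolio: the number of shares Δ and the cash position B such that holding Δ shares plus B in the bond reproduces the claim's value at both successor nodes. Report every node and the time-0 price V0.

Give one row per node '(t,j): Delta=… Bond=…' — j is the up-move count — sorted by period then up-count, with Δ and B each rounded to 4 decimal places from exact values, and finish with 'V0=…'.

Risk-neutral probability p* = (R−d)/(u−d) = (1.17−0.77)/(1.34−0.77) = 0.7018.
Terminal payoffs: V(4,0)=-363.9446, V(4,1)=-313.7214, V(4,2)=-226.3200, V(4,3)=-74.2189, V(4,4)=190.4766
(3,0): S=88.1109. Δ = (V_up−V_dn)/(S_up−S_dn) = (-313.7214−-363.9446)/(118.0686−67.8454) = 1.0000. V = [p*·-313.7214 + (1−p*)·-363.9446]/1.17 = -280.9404. B = V − Δ·S = -369.0513.
(3,1): S=153.3358. Δ = (V_up−V_dn)/(S_up−S_dn) = (-226.3200−-313.7214)/(205.4700−118.0686) = 1.0000. V = [p*·-226.3200 + (1−p*)·-313.7214]/1.17 = -215.7155. B = V − Δ·S = -369.0513.
(3,2): S=266.8441. Δ = (V_up−V_dn)/(S_up−S_dn) = (-74.2189−-226.3200)/(357.5711−205.4700) = 1.0000. V = [p*·-74.2189 + (1−p*)·-226.3200]/1.17 = -102.2072. B = V − Δ·S = -369.0513.
(3,3): S=464.3781. Δ = (V_up−V_dn)/(S_up−S_dn) = (190.4766−-74.2189)/(622.2666−357.5711) = 1.0000. V = [p*·190.4766 + (1−p*)·-74.2189]/1.17 = 95.3268. B = V − Δ·S = -369.0513.
(2,0): S=114.4297. Δ = (V_up−V_dn)/(S_up−S_dn) = (-215.7155−-280.9404)/(153.3358−88.1109) = 1.0000. V = [p*·-215.7155 + (1−p*)·-280.9404]/1.17 = -200.9987. B = V − Δ·S = -315.4284.
(2,1): S=199.1374. Δ = (V_up−V_dn)/(S_up−S_dn) = (-102.2072−-215.7155)/(266.8441−153.3358) = 1.0000. V = [p*·-102.2072 + (1−p*)·-215.7155]/1.17 = -116.2910. B = V − Δ·S = -315.4284.
(2,2): S=346.5508. Δ = (V_up−V_dn)/(S_up−S_dn) = (95.3268−-102.2072)/(464.3781−266.8441) = 1.0000. V = [p*·95.3268 + (1−p*)·-102.2072]/1.17 = 31.1224. B = V − Δ·S = -315.4284.
(1,0): S=148.6100. Δ = (V_up−V_dn)/(S_up−S_dn) = (-116.2910−-200.9987)/(199.1374−114.4297) = 1.0000. V = [p*·-116.2910 + (1−p*)·-200.9987]/1.17 = -120.9870. B = V − Δ·S = -269.5970.
(1,1): S=258.6200. Δ = (V_up−V_dn)/(S_up−S_dn) = (31.1224−-116.2910)/(346.5508−199.1374) = 1.0000. V = [p*·31.1224 + (1−p*)·-116.2910]/1.17 = -10.9770. B = V − Δ·S = -269.5970.
(0,0): S=193.0000. Δ = (V_up−V_dn)/(S_up−S_dn) = (-10.9770−-120.9870)/(258.6200−148.6100) = 1.0000. V = [p*·-10.9770 + (1−p*)·-120.9870]/1.17 = -37.4248. B = V − Δ·S = -230.4248.
Each (Δ,B) replicates both successor values, so the strategy is self-financing and V0 is arbitrage-free.

(0,0): Delta=1.0000 Bond=-230.4248
(1,0): Delta=1.0000 Bond=-269.5970
(1,1): Delta=1.0000 Bond=-269.5970
(2,0): Delta=1.0000 Bond=-315.4284
(2,1): Delta=1.0000 Bond=-315.4284
(2,2): Delta=1.0000 Bond=-315.4284
(3,0): Delta=1.0000 Bond=-369.0513
(3,1): Delta=1.0000 Bond=-369.0513
(3,2): Delta=1.0000 Bond=-369.0513
(3,3): Delta=1.0000 Bond=-369.0513
V0=-37.4248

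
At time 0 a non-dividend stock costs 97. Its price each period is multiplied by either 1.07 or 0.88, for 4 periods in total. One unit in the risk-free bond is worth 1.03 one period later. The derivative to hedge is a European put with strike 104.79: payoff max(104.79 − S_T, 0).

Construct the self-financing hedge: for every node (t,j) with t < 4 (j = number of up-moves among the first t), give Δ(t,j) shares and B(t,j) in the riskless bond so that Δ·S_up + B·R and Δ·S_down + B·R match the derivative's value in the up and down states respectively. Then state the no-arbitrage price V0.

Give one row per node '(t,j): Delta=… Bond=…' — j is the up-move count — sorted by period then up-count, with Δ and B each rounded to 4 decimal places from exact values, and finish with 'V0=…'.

Risk-neutral probability p* = (R−d)/(u−d) = (1.03−0.88)/(1.07−0.88) = 0.7895.
Payoff layer (t=4): V(4,0)=46.6196, V(4,1)=34.0600, V(4,2)=18.7888, V(4,3)=0.2203, V(4,4)=0.0000
(3,0): S=66.1028. Δ = (V_up−V_dn)/(S_up−S_dn) = (34.0600−46.6196)/(70.7300−58.1704) = -1.0000. V = [p*·34.0600 + (1−p*)·46.6196]/1.03 = 35.6351. B = V − Δ·S = 101.7379.
(3,1): S=80.3750. Δ = (V_up−V_dn)/(S_up−S_dn) = (18.7888−34.0600)/(86.0012−70.7300) = -1.0000. V = [p*·18.7888 + (1−p*)·34.0600]/1.03 = 21.3629. B = V − Δ·S = 101.7379.
(3,2): S=97.7287. Δ = (V_up−V_dn)/(S_up−S_dn) = (0.2203−18.7888)/(104.5697−86.0012) = -1.0000. V = [p*·0.2203 + (1−p*)·18.7888]/1.03 = 4.0092. B = V − Δ·S = 101.7379.
(3,3): S=118.8292. Δ = (V_up−V_dn)/(S_up−S_dn) = (0.0000−0.2203)/(127.1472−104.5697) = -0.0098. V = [p*·0.0000 + (1−p*)·0.2203]/1.03 = 0.0450. B = V − Δ·S = 1.2047.
(2,0): S=75.1168. Δ = (V_up−V_dn)/(S_up−S_dn) = (21.3629−35.6351)/(80.3750−66.1028) = -1.0000. V = [p*·21.3629 + (1−p*)·35.6351]/1.03 = 23.6578. B = V − Δ·S = 98.7746.
(2,1): S=91.3352. Δ = (V_up−V_dn)/(S_up−S_dn) = (4.0092−21.3629)/(97.7287−80.3750) = -1.0000. V = [p*·4.0092 + (1−p*)·21.3629]/1.03 = 7.4394. B = V − Δ·S = 98.7746.
(2,2): S=111.0553. Δ = (V_up−V_dn)/(S_up−S_dn) = (0.0450−4.0092)/(118.8292−97.7287) = -0.1879. V = [p*·0.0450 + (1−p*)·4.0092]/1.03 = 0.8540. B = V − Δ·S = 21.7180.
(1,0): S=85.3600. Δ = (V_up−V_dn)/(S_up−S_dn) = (7.4394−23.6578)/(91.3352−75.1168) = -1.0000. V = [p*·7.4394 + (1−p*)·23.6578]/1.03 = 10.5377. B = V − Δ·S = 95.8977.
(1,1): S=103.7900. Δ = (V_up−V_dn)/(S_up−S_dn) = (0.8540−7.4394)/(111.0553−91.3352) = -0.3339. V = [p*·0.8540 + (1−p*)·7.4394]/1.03 = 2.1751. B = V − Δ·S = 36.8354.
(0,0): S=97.0000. Δ = (V_up−V_dn)/(S_up−S_dn) = (2.1751−10.5377)/(103.7900−85.3600) = -0.4537. V = [p*·2.1751 + (1−p*)·10.5377]/1.03 = 3.8210. B = V − Δ·S = 47.8345.
The time-0 hedge costs 3.8210, which is the no-arbitrage price.

(0,0): Delta=-0.4537 Bond=47.8345
(1,0): Delta=-1.0000 Bond=95.8977
(1,1): Delta=-0.3339 Bond=36.8354
(2,0): Delta=-1.0000 Bond=98.7746
(2,1): Delta=-1.0000 Bond=98.7746
(2,2): Delta=-0.1879 Bond=21.7180
(3,0): Delta=-1.0000 Bond=101.7379
(3,1): Delta=-1.0000 Bond=101.7379
(3,2): Delta=-1.0000 Bond=101.7379
(3,3): Delta=-0.0098 Bond=1.2047
V0=3.8210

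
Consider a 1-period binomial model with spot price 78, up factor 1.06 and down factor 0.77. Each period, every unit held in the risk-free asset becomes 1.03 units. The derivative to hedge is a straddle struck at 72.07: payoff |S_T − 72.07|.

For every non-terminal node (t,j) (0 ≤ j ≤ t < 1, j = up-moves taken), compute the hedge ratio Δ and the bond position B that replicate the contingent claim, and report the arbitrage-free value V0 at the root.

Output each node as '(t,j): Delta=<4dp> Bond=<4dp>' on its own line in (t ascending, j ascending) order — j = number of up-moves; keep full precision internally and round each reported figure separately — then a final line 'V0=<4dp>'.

Under the risk-neutral measure, an up-move has probability p* = (R−d)/(u−d) = 0.8966 and values discount at R = 1.03.
At expiry t=1: V(1,0)=12.0100, V(1,1)=10.6100
(0,0): S=78.0000. Δ = (V_up−V_dn)/(S_up−S_dn) = (10.6100−12.0100)/(82.6800−60.0600) = -0.0619. V = [p*·10.6100 + (1−p*)·12.0100]/1.03 = 10.4416. B = V − Δ·S = 15.2692.
Self-financing check: at every node Δ·S+B equals the discounted successor values.

(0,0): Delta=-0.0619 Bond=15.2692
V0=10.4416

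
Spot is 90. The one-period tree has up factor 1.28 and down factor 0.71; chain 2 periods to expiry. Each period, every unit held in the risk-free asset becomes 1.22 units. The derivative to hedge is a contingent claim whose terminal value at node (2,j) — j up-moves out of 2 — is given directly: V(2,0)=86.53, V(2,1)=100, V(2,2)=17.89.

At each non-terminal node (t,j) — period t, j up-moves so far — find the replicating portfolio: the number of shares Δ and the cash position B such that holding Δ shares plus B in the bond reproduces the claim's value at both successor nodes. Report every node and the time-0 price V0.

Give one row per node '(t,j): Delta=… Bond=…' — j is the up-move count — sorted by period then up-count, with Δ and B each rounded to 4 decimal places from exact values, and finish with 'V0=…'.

(0,0): Delta=-1.1512 Bond=126.5300
(1,0): Delta=0.3698 Bond=57.1734
(1,1): Delta=-1.2505 Bond=165.8011
V0=22.9221

Risk-neutral probability p* = (R−d)/(u−d) = (1.22−0.71)/(1.28−0.71) = 0.8947.
At expiry t=2: V(2,0)=86.5300, V(2,1)=100.0000, V(2,2)=17.8900
  t=1,j=0: stock 63.9000 → up 81.7920 (V=100.0000), down 45.3690 (V=86.5300). Price 80.8050; hedge Δ=0.3698, bond B=57.1734.
  t=1,j=1: stock 115.2000 → up 147.4560 (V=17.8900), down 81.7920 (V=100.0000). Price 21.7485; hedge Δ=-1.2505, bond B=165.8011.
  t=0,j=0: stock 90.0000 → up 115.2000 (V=21.7485), down 63.9000 (V=80.8050). Price 22.9221; hedge Δ=-1.1512, bond B=126.5300.
Each (Δ,B) replicates both successor values, so the strategy is self-financing and V0 is arbitrage-free.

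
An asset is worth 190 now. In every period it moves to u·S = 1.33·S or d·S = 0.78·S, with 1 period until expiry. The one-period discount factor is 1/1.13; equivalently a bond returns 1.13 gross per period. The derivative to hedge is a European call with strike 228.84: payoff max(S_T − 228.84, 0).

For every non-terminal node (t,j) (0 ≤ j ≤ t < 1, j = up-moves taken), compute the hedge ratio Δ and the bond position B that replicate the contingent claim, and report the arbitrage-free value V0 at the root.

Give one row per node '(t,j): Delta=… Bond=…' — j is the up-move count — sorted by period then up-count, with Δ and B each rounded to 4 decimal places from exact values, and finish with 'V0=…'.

Under the risk-neutral measure, an up-move has probability p* = (R−d)/(u−d) = 0.6364 and values discount at R = 1.13.
Terminal values V(1,·): V(1,0)=0.0000, V(1,1)=23.8600
  t=0,j=0: stock 190.0000 → up 252.7000 (V=23.8600), down 148.2000 (V=0.0000). Price 13.4368; hedge Δ=0.2283, bond B=-29.9450.
The time-0 hedge costs 13.4368, which is the no-arbitrage price.

(0,0): Delta=0.2283 Bond=-29.9450
V0=13.4368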